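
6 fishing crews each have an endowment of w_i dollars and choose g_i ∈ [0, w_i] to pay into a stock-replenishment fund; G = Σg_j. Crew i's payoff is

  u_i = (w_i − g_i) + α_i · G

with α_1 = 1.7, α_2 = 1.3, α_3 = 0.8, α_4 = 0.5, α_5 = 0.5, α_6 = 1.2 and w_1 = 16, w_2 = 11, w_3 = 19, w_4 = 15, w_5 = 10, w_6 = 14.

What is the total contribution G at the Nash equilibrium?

41

∂u_i/∂g_i = α_i − 1, so crew i contributes w_i if α_i > 1, else 0.
α_i > 1 for i ∈ {1, 2, 6}; NE contributions (16, 11, 0, 0, 0, 14), G = 41.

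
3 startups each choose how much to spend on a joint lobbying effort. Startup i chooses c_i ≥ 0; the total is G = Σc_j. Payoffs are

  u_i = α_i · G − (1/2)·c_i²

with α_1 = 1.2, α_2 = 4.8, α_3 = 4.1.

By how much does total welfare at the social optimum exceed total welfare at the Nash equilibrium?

71.65

Startup i's FOC: ∂u_i/∂c_i = α_i − c_i = 0, so c_i* = α_i.
NE contributions = (1.2, 4.8, 4.1); G = 10.1.
W^NE = (Σα)·G − ½Σα_i² = 10.1² − ½·41.29 = 81.365.
Planner sets c_i = Σα_j = 10.1 for every i, so G^SO = 3·10.1 = 30.3.
W^SO = (Σα)·G^SO − ½·3·(Σα)² = (3/2)·10.1² = 153.015.
Deadweight loss = W^SO − W^NE = 71.65.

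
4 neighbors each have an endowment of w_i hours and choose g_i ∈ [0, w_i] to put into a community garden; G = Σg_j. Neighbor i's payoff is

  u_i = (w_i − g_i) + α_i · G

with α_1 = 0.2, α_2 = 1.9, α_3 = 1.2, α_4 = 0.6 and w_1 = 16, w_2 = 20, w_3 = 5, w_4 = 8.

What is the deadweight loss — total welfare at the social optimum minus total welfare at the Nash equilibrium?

∂u_i/∂g_i = α_i − 1, so neighbor i contributes w_i if α_i > 1, else 0.
α_i > 1 for i ∈ {2, 3}; NE contributions (0, 20, 5, 0), G = 25.
W^NE = Σw_i − G^NE + (Σα_i)·G^NE = 49 + 2.9·25 = 121.5.
Planner: ∂(Σu_j)/∂g_i = Σα_j − 1 = 2.9 > 0, so everyone contributes w_i; G^SO = 49, W^SO = 49 + 2.9·49 = 191.1.
Deadweight loss = 69.6.

69.6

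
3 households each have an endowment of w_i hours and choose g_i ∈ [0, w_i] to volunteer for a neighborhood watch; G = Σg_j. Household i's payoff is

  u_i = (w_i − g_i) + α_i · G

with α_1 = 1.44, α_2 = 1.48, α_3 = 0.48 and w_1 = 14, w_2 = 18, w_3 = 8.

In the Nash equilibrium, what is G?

32

∂u_i/∂g_i = α_i − 1, so household i contributes w_i if α_i > 1, else 0.
α_i > 1 for i ∈ {1, 2}; NE contributions (14, 18, 0), G = 32.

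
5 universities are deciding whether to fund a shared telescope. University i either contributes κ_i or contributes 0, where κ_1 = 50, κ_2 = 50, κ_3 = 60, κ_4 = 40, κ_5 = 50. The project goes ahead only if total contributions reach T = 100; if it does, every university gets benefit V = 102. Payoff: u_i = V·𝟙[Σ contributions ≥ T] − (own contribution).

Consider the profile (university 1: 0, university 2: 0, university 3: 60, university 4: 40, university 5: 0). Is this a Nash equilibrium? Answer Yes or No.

Total = 100 ≥ 100: provided.
University 1 (pledges 0, payoff 102): pledging 50 → total 150, payoff 52. No gain.
University 2 (pledges 0, payoff 102): pledging 50 → total 150, payoff 52. No gain.
University 3 (pledges 60, payoff 42): dropping to 0 → total 40, payoff 0. No gain.
University 4 (pledges 40, payoff 62): dropping to 0 → total 60, payoff 0. No gain.
University 5 (pledges 0, payoff 102): pledging 50 → total 150, payoff 52. No gain.

Yes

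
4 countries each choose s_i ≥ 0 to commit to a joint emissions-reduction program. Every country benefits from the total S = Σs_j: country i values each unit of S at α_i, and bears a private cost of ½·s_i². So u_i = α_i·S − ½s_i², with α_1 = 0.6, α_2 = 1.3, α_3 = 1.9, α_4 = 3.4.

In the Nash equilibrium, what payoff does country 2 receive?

Country i's FOC: ∂u_i/∂s_i = α_i − s_i = 0, so s_i* = α_i.
NE contributions = (0.6, 1.3, 1.9, 3.4); S = 7.2.
u_2 = α_2·S − ½·(s_2)² = 1.3·7.2 − ½·1.3² = 8.515.

8.515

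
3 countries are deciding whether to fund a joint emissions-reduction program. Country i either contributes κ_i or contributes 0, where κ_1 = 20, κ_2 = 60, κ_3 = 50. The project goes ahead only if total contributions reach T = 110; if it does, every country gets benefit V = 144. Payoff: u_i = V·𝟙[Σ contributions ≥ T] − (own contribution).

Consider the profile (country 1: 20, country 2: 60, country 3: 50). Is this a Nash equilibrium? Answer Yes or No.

Total = 130 ≥ 110: provided.
Country 1 (pledges 20, payoff 124): dropping to 0 → total 110, payoff 144. Profitable deviation.

No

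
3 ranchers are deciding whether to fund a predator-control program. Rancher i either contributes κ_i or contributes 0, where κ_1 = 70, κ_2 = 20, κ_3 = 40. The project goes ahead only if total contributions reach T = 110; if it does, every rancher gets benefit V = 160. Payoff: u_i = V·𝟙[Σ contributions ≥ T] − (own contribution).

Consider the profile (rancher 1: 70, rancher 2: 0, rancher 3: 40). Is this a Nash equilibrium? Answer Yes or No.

Total = 110 ≥ 110: provided.
Rancher 1 (pledges 70, payoff 90): dropping to 0 → total 40, payoff 0. No gain.
Rancher 2 (pledges 0, payoff 160): pledging 20 → total 130, payoff 140. No gain.
Rancher 3 (pledges 40, payoff 120): dropping to 0 → total 70, payoff 0. No gain.

Yes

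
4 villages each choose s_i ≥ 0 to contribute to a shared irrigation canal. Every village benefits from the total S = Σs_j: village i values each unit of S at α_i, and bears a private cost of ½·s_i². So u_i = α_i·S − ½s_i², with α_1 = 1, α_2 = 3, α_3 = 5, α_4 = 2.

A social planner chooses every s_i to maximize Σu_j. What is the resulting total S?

Planner FOC: ∂(Σu_j)/∂s_i = (Σα_j) − s_i = 0, so s_i^SO = Σα_j = 11 for every i; S^SO = 44.

44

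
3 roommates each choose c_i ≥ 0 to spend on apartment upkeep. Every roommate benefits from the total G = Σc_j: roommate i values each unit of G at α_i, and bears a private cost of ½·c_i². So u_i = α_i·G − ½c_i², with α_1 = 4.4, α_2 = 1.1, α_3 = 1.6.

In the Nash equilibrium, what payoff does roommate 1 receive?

21.56

Roommate i's FOC: ∂u_i/∂c_i = α_i − c_i = 0, so c_i* = α_i.
NE contributions = (4.4, 1.1, 1.6); G = 7.1.
u_1 = α_1·G − ½·(c_1)² = 4.4·7.1 − ½·4.4² = 21.56.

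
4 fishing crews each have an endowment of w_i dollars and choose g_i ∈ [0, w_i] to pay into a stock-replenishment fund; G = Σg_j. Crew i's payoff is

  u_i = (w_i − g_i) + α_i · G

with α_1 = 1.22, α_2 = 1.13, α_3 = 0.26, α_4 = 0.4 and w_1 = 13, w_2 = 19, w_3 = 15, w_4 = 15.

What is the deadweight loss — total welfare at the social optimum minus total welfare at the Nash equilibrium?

60.3

∂u_i/∂g_i = α_i − 1, so crew i contributes w_i if α_i > 1, else 0.
α_i > 1 for i ∈ {1, 2}; NE contributions (13, 19, 0, 0), G = 32.
W^NE = Σw_i − G^NE + (Σα_i)·G^NE = 62 + 2.01·32 = 126.32.
Planner: ∂(Σu_j)/∂g_i = Σα_j − 1 = 2.01 > 0, so everyone contributes w_i; G^SO = 62, W^SO = 62 + 2.01·62 = 186.62.
Deadweight loss = 60.3.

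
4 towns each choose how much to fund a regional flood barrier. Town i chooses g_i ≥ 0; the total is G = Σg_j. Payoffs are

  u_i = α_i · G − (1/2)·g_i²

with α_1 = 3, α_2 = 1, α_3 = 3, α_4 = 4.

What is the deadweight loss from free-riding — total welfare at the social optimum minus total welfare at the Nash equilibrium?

Town i's FOC: ∂u_i/∂g_i = α_i − g_i = 0, so g_i* = α_i.
NE contributions = (3, 1, 3, 4); G = 11.
W^NE = (Σα)·G − ½Σα_i² = 11² − ½·35 = 103.5.
Planner sets g_i = Σα_j = 11 for every i, so G^SO = 4·11 = 44.
W^SO = (Σα)·G^SO − ½·4·(Σα)² = (4/2)·11² = 242.
Deadweight loss = W^SO − W^NE = 138.5.

138.5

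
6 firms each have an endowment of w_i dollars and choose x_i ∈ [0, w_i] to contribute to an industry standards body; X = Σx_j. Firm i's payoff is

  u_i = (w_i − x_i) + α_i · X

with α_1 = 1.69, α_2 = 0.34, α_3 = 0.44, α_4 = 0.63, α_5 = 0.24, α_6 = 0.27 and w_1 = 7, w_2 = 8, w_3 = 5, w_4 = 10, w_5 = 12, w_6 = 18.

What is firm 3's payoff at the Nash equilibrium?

∂u_i/∂x_i = α_i − 1, so firm i contributes w_i if α_i > 1, else 0.
α_i > 1 for i ∈ {1}; NE contributions (7, 0, 0, 0, 0, 0), X = 7.
u_3 = (5 − 0) + 0.44·7 = 8.08.

8.08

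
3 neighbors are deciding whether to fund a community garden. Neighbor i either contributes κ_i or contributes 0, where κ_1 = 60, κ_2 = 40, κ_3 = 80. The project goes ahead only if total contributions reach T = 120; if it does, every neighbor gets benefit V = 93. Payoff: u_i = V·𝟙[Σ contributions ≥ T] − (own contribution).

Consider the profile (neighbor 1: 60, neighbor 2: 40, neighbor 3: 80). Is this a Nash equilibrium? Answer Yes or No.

Total = 180 ≥ 120: provided.
Neighbor 1 (pledges 60, payoff 33): dropping to 0 → total 120, payoff 93. Profitable deviation.

No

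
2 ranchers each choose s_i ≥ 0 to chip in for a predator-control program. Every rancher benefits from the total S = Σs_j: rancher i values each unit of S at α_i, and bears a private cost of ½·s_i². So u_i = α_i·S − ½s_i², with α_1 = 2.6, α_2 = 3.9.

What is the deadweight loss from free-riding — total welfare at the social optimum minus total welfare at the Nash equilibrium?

10.985

Rancher i's FOC: ∂u_i/∂s_i = α_i − s_i = 0, so s_i* = α_i.
NE contributions = (2.6, 3.9); S = 6.5.
W^NE = (Σα)·S − ½Σα_i² = 6.5² − ½·21.97 = 31.265.
Planner sets s_i = Σα_j = 6.5 for every i, so S^SO = 2·6.5 = 13.
W^SO = (Σα)·S^SO − ½·2·(Σα)² = (2/2)·6.5² = 42.25.
Deadweight loss = W^SO − W^NE = 10.985.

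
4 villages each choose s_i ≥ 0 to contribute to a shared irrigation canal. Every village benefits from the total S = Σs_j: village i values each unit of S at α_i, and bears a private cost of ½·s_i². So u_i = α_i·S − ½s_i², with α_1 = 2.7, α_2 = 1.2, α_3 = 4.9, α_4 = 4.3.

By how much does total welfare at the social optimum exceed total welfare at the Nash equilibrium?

197.225

Village i's FOC: ∂u_i/∂s_i = α_i − s_i = 0, so s_i* = α_i.
NE contributions = (2.7, 1.2, 4.9, 4.3); S = 13.1.
W^NE = (Σα)·S − ½Σα_i² = 13.1² − ½·51.23 = 145.995.
Planner sets s_i = Σα_j = 13.1 for every i, so S^SO = 4·13.1 = 52.4.
W^SO = (Σα)·S^SO − ½·4·(Σα)² = (4/2)·13.1² = 343.22.
Deadweight loss = W^SO − W^NE = 197.225.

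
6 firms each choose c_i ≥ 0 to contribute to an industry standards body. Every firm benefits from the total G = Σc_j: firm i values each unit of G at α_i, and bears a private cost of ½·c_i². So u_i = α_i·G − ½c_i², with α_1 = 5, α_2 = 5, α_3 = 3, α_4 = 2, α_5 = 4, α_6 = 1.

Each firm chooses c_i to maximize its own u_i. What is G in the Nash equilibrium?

20

Firm i's FOC: ∂u_i/∂c_i = α_i − c_i = 0, so c_i* = α_i.
NE contributions = (5, 5, 3, 2, 4, 1); G = 20.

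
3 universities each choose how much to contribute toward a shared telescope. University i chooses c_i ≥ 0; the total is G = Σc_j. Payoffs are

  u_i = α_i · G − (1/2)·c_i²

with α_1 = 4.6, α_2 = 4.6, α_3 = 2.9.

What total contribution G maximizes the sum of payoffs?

Planner FOC: ∂(Σu_j)/∂c_i = (Σα_j) − c_i = 0, so c_i^SO = Σα_j = 12.1 for every i; G^SO = 36.3.

36.3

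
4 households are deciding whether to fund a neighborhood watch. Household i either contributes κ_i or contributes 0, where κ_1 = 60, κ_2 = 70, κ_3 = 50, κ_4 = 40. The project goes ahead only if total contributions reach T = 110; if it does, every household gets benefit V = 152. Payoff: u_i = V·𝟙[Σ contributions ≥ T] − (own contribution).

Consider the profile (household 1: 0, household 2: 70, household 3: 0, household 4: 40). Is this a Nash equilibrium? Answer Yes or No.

Yes

Total = 110 ≥ 110: provided.
Household 1 (pledges 0, payoff 152): pledging 60 → total 170, payoff 92. No gain.
Household 2 (pledges 70, payoff 82): dropping to 0 → total 40, payoff 0. No gain.
Household 3 (pledges 0, payoff 152): pledging 50 → total 160, payoff 102. No gain.
Household 4 (pledges 40, payoff 112): dropping to 0 → total 70, payoff 0. No gain.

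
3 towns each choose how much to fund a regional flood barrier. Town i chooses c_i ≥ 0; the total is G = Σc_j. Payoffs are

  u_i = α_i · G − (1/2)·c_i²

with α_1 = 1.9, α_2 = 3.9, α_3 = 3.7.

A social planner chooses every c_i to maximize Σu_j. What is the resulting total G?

28.5

Planner FOC: ∂(Σu_j)/∂c_i = (Σα_j) − c_i = 0, so c_i^SO = Σα_j = 9.5 for every i; G^SO = 28.5.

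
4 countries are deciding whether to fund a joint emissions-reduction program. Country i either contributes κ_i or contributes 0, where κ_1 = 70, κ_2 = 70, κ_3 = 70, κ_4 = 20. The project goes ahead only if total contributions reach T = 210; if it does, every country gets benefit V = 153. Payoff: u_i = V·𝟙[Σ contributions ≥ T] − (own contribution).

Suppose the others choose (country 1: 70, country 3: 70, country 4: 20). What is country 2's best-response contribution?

70

Others' total = 160. Contributing 70 brings total to 230 ≥ 210: gain V − κ_2 = 83.
Best response: 70.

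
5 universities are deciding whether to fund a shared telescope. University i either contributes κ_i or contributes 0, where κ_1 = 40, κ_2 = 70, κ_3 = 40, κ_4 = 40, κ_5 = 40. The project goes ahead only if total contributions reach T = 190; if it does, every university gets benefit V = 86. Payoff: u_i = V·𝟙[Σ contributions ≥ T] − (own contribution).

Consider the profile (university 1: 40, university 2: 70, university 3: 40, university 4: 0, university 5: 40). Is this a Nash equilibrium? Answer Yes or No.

Total = 190 ≥ 190: provided.
University 1 (pledges 40, payoff 46): dropping to 0 → total 150, payoff 0. No gain.
University 2 (pledges 70, payoff 16): dropping to 0 → total 120, payoff 0. No gain.
University 3 (pledges 40, payoff 46): dropping to 0 → total 150, payoff 0. No gain.
University 4 (pledges 0, payoff 86): pledging 40 → total 230, payoff 46. No gain.
University 5 (pledges 40, payoff 46): dropping to 0 → total 150, payoff 0. No gain.

Yes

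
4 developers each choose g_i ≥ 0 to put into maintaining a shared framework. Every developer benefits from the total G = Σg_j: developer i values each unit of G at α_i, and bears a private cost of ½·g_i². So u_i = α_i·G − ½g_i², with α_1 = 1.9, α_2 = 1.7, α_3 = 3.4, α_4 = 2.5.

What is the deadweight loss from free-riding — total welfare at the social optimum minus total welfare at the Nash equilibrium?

102.405

Developer i's FOC: ∂u_i/∂g_i = α_i − g_i = 0, so g_i* = α_i.
NE contributions = (1.9, 1.7, 3.4, 2.5); G = 9.5.
W^NE = (Σα)·G − ½Σα_i² = 9.5² − ½·24.31 = 78.095.
Planner sets g_i = Σα_j = 9.5 for every i, so G^SO = 4·9.5 = 38.
W^SO = (Σα)·G^SO − ½·4·(Σα)² = (4/2)·9.5² = 180.5.
Deadweight loss = W^SO − W^NE = 102.405.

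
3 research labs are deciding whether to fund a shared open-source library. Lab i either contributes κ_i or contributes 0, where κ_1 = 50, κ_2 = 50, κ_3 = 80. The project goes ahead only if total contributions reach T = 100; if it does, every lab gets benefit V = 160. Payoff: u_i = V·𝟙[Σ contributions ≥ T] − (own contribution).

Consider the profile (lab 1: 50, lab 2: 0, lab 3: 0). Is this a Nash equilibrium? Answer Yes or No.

No

Total = 50 < 100: not provided.
Lab 1 (pledges 50, payoff -50): dropping to 0 → total 0, payoff 0. Profitable deviation.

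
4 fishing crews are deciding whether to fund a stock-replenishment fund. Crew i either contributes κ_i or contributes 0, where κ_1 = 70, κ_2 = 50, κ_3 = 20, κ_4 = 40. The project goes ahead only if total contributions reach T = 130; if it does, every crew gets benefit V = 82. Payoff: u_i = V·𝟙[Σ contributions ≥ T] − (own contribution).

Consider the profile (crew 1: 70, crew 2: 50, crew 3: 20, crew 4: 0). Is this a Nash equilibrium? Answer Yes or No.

Total = 140 ≥ 130: provided.
Crew 1 (pledges 70, payoff 12): dropping to 0 → total 70, payoff 0. No gain.
Crew 2 (pledges 50, payoff 32): dropping to 0 → total 90, payoff 0. No gain.
Crew 3 (pledges 20, payoff 62): dropping to 0 → total 120, payoff 0. No gain.
Crew 4 (pledges 0, payoff 82): pledging 40 → total 180, payoff 42. No gain.

Yes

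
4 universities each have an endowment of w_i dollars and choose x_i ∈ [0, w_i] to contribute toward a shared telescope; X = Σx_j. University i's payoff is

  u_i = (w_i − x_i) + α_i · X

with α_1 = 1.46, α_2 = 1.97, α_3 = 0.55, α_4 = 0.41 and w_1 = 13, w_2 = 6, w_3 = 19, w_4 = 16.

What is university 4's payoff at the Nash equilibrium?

∂u_i/∂x_i = α_i − 1, so university i contributes w_i if α_i > 1, else 0.
α_i > 1 for i ∈ {1, 2}; NE contributions (13, 6, 0, 0), X = 19.
u_4 = (16 − 0) + 0.41·19 = 23.79.

23.79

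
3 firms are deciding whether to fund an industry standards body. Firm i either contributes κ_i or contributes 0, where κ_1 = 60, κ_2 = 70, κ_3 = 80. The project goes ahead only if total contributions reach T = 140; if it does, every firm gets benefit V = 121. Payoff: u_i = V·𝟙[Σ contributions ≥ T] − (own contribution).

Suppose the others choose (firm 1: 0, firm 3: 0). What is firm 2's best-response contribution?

0

Others' total = 0. Even contributing 70 gives 70 < 140: no benefit either way.
Best response: 0.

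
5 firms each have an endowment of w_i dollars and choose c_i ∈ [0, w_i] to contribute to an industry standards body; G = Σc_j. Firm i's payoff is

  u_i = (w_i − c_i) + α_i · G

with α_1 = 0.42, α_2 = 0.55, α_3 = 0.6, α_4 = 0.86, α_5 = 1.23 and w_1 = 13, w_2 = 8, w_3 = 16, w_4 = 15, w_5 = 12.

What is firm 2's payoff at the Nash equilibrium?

14.6

∂u_i/∂c_i = α_i − 1, so firm i contributes w_i if α_i > 1, else 0.
α_i > 1 for i ∈ {5}; NE contributions (0, 0, 0, 0, 12), G = 12.
u_2 = (8 − 0) + 0.55·12 = 14.6.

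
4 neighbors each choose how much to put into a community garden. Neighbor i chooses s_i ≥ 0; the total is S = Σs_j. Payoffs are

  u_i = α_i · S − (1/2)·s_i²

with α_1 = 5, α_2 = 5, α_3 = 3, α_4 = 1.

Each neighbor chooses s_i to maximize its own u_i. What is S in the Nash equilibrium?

14

Neighbor i's FOC: ∂u_i/∂s_i = α_i − s_i = 0, so s_i* = α_i.
NE contributions = (5, 5, 3, 1); S = 14.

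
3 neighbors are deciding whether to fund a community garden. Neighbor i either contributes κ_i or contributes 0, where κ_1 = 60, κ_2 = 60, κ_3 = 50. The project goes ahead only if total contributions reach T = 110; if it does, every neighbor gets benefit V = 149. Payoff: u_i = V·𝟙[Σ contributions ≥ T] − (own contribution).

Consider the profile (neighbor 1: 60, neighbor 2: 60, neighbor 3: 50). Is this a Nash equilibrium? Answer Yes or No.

No

Total = 170 ≥ 110: provided.
Neighbor 1 (pledges 60, payoff 89): dropping to 0 → total 110, payoff 149. Profitable deviation.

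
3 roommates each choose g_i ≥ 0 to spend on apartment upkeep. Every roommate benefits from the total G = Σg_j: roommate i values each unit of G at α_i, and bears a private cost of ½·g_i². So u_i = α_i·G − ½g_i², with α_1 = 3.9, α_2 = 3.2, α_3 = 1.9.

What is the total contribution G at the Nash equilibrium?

Roommate i's FOC: ∂u_i/∂g_i = α_i − g_i = 0, so g_i* = α_i.
NE contributions = (3.9, 3.2, 1.9); G = 9.

9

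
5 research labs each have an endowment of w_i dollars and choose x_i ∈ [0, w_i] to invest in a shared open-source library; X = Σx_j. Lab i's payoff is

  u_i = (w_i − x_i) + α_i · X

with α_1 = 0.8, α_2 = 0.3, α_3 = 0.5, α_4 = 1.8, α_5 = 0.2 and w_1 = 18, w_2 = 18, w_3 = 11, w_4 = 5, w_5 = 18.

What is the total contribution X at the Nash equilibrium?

∂u_i/∂x_i = α_i − 1, so lab i contributes w_i if α_i > 1, else 0.
α_i > 1 for i ∈ {4}; NE contributions (0, 0, 0, 5, 0), X = 5.

5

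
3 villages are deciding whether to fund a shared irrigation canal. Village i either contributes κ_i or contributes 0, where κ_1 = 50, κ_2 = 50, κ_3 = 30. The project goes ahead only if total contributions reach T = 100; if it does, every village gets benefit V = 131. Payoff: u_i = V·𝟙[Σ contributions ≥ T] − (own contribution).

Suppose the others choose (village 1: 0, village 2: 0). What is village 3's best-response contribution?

Others' total = 0. Even contributing 30 gives 30 < 100: no benefit either way.
Best response: 0.

0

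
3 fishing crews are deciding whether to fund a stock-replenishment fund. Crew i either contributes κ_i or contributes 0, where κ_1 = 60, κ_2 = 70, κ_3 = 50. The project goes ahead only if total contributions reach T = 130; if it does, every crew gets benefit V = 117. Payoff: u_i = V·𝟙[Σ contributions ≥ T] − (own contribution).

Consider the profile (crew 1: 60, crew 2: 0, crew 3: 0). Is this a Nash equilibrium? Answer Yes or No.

Total = 60 < 130: not provided.
Crew 1 (pledges 60, payoff -60): dropping to 0 → total 0, payoff 0. Profitable deviation.

No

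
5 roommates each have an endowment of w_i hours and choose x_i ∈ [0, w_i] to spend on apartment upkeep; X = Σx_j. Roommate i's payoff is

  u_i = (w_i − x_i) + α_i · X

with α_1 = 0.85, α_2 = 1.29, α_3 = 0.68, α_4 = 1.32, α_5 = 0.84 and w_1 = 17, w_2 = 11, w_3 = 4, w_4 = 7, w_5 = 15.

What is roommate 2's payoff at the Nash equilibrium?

∂u_i/∂x_i = α_i − 1, so roommate i contributes w_i if α_i > 1, else 0.
α_i > 1 for i ∈ {2, 4}; NE contributions (0, 11, 0, 7, 0), X = 18.
u_2 = (11 − 11) + 1.29·18 = 23.22.

23.22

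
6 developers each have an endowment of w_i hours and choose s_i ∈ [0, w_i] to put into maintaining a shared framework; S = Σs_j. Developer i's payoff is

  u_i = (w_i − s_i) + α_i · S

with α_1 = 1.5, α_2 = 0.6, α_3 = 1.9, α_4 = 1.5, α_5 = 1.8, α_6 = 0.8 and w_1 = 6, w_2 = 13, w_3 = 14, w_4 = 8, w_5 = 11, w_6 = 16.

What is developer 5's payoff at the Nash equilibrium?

70.2

∂u_i/∂s_i = α_i − 1, so developer i contributes w_i if α_i > 1, else 0.
α_i > 1 for i ∈ {1, 3, 4, 5}; NE contributions (6, 0, 14, 8, 11, 0), S = 39.
u_5 = (11 − 11) + 1.8·39 = 70.2.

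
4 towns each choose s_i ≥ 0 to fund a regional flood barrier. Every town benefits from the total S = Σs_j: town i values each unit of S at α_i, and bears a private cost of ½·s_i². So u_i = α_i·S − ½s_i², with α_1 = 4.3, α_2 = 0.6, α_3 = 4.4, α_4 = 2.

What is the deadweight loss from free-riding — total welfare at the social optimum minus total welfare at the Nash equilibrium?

Town i's FOC: ∂u_i/∂s_i = α_i − s_i = 0, so s_i* = α_i.
NE contributions = (4.3, 0.6, 4.4, 2); S = 11.3.
W^NE = (Σα)·S − ½Σα_i² = 11.3² − ½·42.21 = 106.585.
Planner sets s_i = Σα_j = 11.3 for every i, so S^SO = 4·11.3 = 45.2.
W^SO = (Σα)·S^SO − ½·4·(Σα)² = (4/2)·11.3² = 255.38.
Deadweight loss = W^SO − W^NE = 148.795.

148.795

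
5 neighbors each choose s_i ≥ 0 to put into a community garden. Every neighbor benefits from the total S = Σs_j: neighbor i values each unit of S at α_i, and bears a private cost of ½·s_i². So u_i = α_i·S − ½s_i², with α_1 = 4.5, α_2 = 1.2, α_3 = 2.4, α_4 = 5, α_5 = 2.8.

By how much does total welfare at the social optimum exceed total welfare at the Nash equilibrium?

Neighbor i's FOC: ∂u_i/∂s_i = α_i − s_i = 0, so s_i* = α_i.
NE contributions = (4.5, 1.2, 2.4, 5, 2.8); S = 15.9.
W^NE = (Σα)·S − ½Σα_i² = 15.9² − ½·60.29 = 222.665.
Planner sets s_i = Σα_j = 15.9 for every i, so S^SO = 5·15.9 = 79.5.
W^SO = (Σα)·S^SO − ½·5·(Σα)² = (5/2)·15.9² = 632.025.
Deadweight loss = W^SO − W^NE = 409.36.

409.36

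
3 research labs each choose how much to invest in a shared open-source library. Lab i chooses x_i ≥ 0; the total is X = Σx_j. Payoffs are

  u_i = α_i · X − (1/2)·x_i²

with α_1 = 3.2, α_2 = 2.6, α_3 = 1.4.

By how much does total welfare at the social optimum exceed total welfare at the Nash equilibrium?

Lab i's FOC: ∂u_i/∂x_i = α_i − x_i = 0, so x_i* = α_i.
NE contributions = (3.2, 2.6, 1.4); X = 7.2.
W^NE = (Σα)·X − ½Σα_i² = 7.2² − ½·18.96 = 42.36.
Planner sets x_i = Σα_j = 7.2 for every i, so X^SO = 3·7.2 = 21.6.
W^SO = (Σα)·X^SO − ½·3·(Σα)² = (3/2)·7.2² = 77.76.
Deadweight loss = W^SO − W^NE = 35.4.

35.4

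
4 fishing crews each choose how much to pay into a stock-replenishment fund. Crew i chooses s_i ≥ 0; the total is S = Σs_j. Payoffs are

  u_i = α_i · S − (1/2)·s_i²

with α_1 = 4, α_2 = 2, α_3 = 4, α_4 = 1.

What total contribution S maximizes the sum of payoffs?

44

Planner FOC: ∂(Σu_j)/∂s_i = (Σα_j) − s_i = 0, so s_i^SO = Σα_j = 11 for every i; S^SO = 44.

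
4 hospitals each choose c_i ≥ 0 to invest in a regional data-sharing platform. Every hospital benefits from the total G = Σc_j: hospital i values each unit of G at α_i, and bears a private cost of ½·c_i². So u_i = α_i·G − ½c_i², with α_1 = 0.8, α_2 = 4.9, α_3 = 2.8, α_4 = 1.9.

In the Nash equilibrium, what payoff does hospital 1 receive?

8

Hospital i's FOC: ∂u_i/∂c_i = α_i − c_i = 0, so c_i* = α_i.
NE contributions = (0.8, 4.9, 2.8, 1.9); G = 10.4.
u_1 = α_1·G − ½·(c_1)² = 0.8·10.4 − ½·0.8² = 8.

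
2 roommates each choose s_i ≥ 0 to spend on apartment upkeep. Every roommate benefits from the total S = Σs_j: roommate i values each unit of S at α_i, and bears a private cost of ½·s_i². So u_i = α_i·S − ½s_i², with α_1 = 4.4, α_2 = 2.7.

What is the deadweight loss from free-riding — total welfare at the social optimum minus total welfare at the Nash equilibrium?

13.325

Roommate i's FOC: ∂u_i/∂s_i = α_i − s_i = 0, so s_i* = α_i.
NE contributions = (4.4, 2.7); S = 7.1.
W^NE = (Σα)·S − ½Σα_i² = 7.1² − ½·26.65 = 37.085.
Planner sets s_i = Σα_j = 7.1 for every i, so S^SO = 2·7.1 = 14.2.
W^SO = (Σα)·S^SO − ½·2·(Σα)² = (2/2)·7.1² = 50.41.
Deadweight loss = W^SO − W^NE = 13.325.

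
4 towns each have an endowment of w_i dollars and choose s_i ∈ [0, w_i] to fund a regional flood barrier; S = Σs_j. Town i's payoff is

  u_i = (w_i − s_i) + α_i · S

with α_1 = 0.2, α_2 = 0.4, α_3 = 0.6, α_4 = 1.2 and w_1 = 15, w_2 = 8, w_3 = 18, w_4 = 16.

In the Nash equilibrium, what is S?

∂u_i/∂s_i = α_i − 1, so town i contributes w_i if α_i > 1, else 0.
α_i > 1 for i ∈ {4}; NE contributions (0, 0, 0, 16), S = 16.

16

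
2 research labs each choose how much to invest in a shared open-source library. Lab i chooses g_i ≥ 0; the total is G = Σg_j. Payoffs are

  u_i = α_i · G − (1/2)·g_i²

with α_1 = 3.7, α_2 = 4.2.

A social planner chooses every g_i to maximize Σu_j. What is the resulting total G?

Planner FOC: ∂(Σu_j)/∂g_i = (Σα_j) − g_i = 0, so g_i^SO = Σα_j = 7.9 for every i; G^SO = 15.8.

15.8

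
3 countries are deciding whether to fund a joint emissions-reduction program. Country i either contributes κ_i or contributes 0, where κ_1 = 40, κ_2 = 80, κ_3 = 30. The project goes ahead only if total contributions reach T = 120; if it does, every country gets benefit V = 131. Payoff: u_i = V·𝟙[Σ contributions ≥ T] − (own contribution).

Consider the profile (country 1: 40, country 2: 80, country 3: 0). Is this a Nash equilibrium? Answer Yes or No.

Yes

Total = 120 ≥ 120: provided.
Country 1 (pledges 40, payoff 91): dropping to 0 → total 80, payoff 0. No gain.
Country 2 (pledges 80, payoff 51): dropping to 0 → total 40, payoff 0. No gain.
Country 3 (pledges 0, payoff 131): pledging 30 → total 150, payoff 101. No gain.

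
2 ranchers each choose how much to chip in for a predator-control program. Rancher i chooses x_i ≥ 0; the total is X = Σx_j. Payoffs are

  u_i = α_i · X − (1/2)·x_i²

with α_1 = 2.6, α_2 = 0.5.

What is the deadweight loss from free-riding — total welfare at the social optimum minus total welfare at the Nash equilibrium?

Rancher i's FOC: ∂u_i/∂x_i = α_i − x_i = 0, so x_i* = α_i.
NE contributions = (2.6, 0.5); X = 3.1.
W^NE = (Σα)·X − ½Σα_i² = 3.1² − ½·7.01 = 6.105.
Planner sets x_i = Σα_j = 3.1 for every i, so X^SO = 2·3.1 = 6.2.
W^SO = (Σα)·X^SO − ½·2·(Σα)² = (2/2)·3.1² = 9.61.
Deadweight loss = W^SO − W^NE = 3.505.

3.505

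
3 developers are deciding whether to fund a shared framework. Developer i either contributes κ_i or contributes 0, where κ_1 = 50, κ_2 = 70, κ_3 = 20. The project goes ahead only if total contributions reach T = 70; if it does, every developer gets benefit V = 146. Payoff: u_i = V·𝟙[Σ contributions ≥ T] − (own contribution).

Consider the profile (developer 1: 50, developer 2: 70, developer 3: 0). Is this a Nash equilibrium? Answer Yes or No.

No

Total = 120 ≥ 70: provided.
Developer 1 (pledges 50, payoff 96): dropping to 0 → total 70, payoff 146. Profitable deviation.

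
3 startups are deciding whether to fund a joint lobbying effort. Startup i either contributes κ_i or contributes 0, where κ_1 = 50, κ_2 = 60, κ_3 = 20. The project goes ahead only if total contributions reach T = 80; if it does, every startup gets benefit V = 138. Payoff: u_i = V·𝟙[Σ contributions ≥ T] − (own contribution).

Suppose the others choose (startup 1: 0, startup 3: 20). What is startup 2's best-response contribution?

60

Others' total = 20. Contributing 60 brings total to 80 ≥ 80: gain V − κ_2 = 78.
Best response: 60.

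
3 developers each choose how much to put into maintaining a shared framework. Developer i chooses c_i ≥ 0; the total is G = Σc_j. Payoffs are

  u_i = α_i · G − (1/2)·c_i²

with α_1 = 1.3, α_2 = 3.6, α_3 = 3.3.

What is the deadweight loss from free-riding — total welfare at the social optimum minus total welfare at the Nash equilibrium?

Developer i's FOC: ∂u_i/∂c_i = α_i − c_i = 0, so c_i* = α_i.
NE contributions = (1.3, 3.6, 3.3); G = 8.2.
W^NE = (Σα)·G − ½Σα_i² = 8.2² − ½·25.54 = 54.47.
Planner sets c_i = Σα_j = 8.2 for every i, so G^SO = 3·8.2 = 24.6.
W^SO = (Σα)·G^SO − ½·3·(Σα)² = (3/2)·8.2² = 100.86.
Deadweight loss = W^SO − W^NE = 46.39.

46.39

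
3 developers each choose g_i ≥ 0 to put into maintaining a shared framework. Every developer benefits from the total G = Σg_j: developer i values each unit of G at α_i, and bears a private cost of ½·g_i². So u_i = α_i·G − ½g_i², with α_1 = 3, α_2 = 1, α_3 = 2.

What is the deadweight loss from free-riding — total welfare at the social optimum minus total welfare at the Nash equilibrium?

Developer i's FOC: ∂u_i/∂g_i = α_i − g_i = 0, so g_i* = α_i.
NE contributions = (3, 1, 2); G = 6.
W^NE = (Σα)·G − ½Σα_i² = 6² − ½·14 = 29.
Planner sets g_i = Σα_j = 6 for every i, so G^SO = 3·6 = 18.
W^SO = (Σα)·G^SO − ½·3·(Σα)² = (3/2)·6² = 54.
Deadweight loss = W^SO − W^NE = 25.

25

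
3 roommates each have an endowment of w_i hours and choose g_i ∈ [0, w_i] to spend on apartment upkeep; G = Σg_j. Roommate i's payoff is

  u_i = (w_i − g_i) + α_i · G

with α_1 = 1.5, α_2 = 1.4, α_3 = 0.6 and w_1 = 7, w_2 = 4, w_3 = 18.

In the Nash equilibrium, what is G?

11

∂u_i/∂g_i = α_i − 1, so roommate i contributes w_i if α_i > 1, else 0.
α_i > 1 for i ∈ {1, 2}; NE contributions (7, 4, 0), G = 11.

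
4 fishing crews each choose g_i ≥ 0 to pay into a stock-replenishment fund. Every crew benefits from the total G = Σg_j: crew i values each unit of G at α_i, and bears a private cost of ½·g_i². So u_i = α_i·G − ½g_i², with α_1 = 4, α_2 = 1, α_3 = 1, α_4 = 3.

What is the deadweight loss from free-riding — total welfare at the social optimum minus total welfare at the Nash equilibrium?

94.5

Crew i's FOC: ∂u_i/∂g_i = α_i − g_i = 0, so g_i* = α_i.
NE contributions = (4, 1, 1, 3); G = 9.
W^NE = (Σα)·G − ½Σα_i² = 9² − ½·27 = 67.5.
Planner sets g_i = Σα_j = 9 for every i, so G^SO = 4·9 = 36.
W^SO = (Σα)·G^SO − ½·4·(Σα)² = (4/2)·9² = 162.
Deadweight loss = W^SO − W^NE = 94.5.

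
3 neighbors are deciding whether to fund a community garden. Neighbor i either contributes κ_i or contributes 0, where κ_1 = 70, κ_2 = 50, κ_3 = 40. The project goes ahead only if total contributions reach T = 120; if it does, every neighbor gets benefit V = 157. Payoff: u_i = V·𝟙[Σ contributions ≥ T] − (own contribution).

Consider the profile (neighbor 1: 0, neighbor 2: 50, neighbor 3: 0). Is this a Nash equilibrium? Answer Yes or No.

No

Total = 50 < 120: not provided.
Neighbor 1 (pledges 0, payoff 0): pledging 70 → total 120, payoff 87. Profitable deviation.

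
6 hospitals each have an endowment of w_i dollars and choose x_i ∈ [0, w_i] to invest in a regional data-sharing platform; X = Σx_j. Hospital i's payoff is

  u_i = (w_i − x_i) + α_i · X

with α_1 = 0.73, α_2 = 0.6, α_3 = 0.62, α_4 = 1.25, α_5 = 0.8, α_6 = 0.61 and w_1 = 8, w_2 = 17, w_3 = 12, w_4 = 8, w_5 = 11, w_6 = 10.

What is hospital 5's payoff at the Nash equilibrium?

17.4

∂u_i/∂x_i = α_i − 1, so hospital i contributes w_i if α_i > 1, else 0.
α_i > 1 for i ∈ {4}; NE contributions (0, 0, 0, 8, 0, 0), X = 8.
u_5 = (11 − 0) + 0.8·8 = 17.4.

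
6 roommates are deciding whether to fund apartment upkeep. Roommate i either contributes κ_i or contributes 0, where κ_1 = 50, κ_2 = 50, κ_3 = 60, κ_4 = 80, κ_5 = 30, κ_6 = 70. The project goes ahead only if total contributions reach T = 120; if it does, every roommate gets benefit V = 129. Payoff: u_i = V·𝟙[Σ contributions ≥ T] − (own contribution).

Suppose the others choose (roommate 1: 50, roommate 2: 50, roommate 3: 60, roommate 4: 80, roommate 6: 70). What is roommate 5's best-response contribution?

0

Others' total = 310 ≥ 120; contributing adds cost 30 for no extra benefit.
Best response: 0.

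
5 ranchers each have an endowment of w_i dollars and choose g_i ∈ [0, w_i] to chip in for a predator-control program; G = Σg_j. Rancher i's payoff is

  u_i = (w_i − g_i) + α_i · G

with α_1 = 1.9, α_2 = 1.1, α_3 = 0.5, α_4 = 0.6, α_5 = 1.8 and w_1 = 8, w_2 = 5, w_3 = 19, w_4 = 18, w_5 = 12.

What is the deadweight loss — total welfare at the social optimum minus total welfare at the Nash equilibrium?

∂u_i/∂g_i = α_i − 1, so rancher i contributes w_i if α_i > 1, else 0.
α_i > 1 for i ∈ {1, 2, 5}; NE contributions (8, 5, 0, 0, 12), G = 25.
W^NE = Σw_i − G^NE + (Σα_i)·G^NE = 62 + 4.9·25 = 184.5.
Planner: ∂(Σu_j)/∂g_i = Σα_j − 1 = 4.9 > 0, so everyone contributes w_i; G^SO = 62, W^SO = 62 + 4.9·62 = 365.8.
Deadweight loss = 181.3.

181.3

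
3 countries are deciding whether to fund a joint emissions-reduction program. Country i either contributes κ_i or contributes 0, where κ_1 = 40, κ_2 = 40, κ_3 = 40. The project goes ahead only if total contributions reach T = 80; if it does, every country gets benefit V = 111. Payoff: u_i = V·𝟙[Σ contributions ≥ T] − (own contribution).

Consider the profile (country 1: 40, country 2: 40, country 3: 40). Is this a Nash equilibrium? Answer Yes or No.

Total = 120 ≥ 80: provided.
Country 1 (pledges 40, payoff 71): dropping to 0 → total 80, payoff 111. Profitable deviation.

No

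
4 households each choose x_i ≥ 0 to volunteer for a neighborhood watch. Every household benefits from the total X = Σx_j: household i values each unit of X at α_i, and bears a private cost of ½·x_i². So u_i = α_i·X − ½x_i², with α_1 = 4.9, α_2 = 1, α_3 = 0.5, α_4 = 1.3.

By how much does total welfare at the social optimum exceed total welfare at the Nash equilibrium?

Household i's FOC: ∂u_i/∂x_i = α_i − x_i = 0, so x_i* = α_i.
NE contributions = (4.9, 1, 0.5, 1.3); X = 7.7.
W^NE = (Σα)·X − ½Σα_i² = 7.7² − ½·26.95 = 45.815.
Planner sets x_i = Σα_j = 7.7 for every i, so X^SO = 4·7.7 = 30.8.
W^SO = (Σα)·X^SO − ½·4·(Σα)² = (4/2)·7.7² = 118.58.
Deadweight loss = W^SO − W^NE = 72.765.

72.765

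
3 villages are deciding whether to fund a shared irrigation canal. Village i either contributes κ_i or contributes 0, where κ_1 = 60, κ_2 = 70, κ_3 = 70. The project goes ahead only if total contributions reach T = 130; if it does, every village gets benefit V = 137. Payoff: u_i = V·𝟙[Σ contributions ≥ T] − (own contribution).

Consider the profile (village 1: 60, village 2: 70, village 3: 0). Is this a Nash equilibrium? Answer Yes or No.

Total = 130 ≥ 130: provided.
Village 1 (pledges 60, payoff 77): dropping to 0 → total 70, payoff 0. No gain.
Village 2 (pledges 70, payoff 67): dropping to 0 → total 60, payoff 0. No gain.
Village 3 (pledges 0, payoff 137): pledging 70 → total 200, payoff 67. No gain.

Yes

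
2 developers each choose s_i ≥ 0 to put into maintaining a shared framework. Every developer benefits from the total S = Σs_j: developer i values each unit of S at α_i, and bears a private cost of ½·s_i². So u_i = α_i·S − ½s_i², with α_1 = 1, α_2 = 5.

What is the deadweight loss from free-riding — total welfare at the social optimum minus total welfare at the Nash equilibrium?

13

Developer i's FOC: ∂u_i/∂s_i = α_i − s_i = 0, so s_i* = α_i.
NE contributions = (1, 5); S = 6.
W^NE = (Σα)·S − ½Σα_i² = 6² − ½·26 = 23.
Planner sets s_i = Σα_j = 6 for every i, so S^SO = 2·6 = 12.
W^SO = (Σα)·S^SO − ½·2·(Σα)² = (2/2)·6² = 36.
Deadweight loss = W^SO − W^NE = 13.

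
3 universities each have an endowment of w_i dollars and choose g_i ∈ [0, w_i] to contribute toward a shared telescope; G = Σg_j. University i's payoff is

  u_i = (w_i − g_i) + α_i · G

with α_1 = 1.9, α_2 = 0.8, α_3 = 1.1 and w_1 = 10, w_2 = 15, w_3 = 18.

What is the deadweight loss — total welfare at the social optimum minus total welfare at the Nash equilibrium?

∂u_i/∂g_i = α_i − 1, so university i contributes w_i if α_i > 1, else 0.
α_i > 1 for i ∈ {1, 3}; NE contributions (10, 0, 18), G = 28.
W^NE = Σw_i − G^NE + (Σα_i)·G^NE = 43 + 2.8·28 = 121.4.
Planner: ∂(Σu_j)/∂g_i = Σα_j − 1 = 2.8 > 0, so everyone contributes w_i; G^SO = 43, W^SO = 43 + 2.8·43 = 163.4.
Deadweight loss = 42.

42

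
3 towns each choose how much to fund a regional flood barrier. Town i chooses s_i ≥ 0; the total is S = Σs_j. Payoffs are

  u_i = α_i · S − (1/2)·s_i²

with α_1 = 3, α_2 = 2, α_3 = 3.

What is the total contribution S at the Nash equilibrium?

8

Town i's FOC: ∂u_i/∂s_i = α_i − s_i = 0, so s_i* = α_i.
NE contributions = (3, 2, 3); S = 8.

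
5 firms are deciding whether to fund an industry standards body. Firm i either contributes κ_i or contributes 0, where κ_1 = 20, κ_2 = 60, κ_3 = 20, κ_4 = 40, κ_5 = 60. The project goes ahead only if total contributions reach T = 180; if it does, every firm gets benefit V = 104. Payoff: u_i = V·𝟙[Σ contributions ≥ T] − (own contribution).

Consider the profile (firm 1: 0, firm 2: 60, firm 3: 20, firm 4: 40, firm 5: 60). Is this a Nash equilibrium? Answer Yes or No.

Total = 180 ≥ 180: provided.
Firm 1 (pledges 0, payoff 104): pledging 20 → total 200, payoff 84. No gain.
Firm 2 (pledges 60, payoff 44): dropping to 0 → total 120, payoff 0. No gain.
Firm 3 (pledges 20, payoff 84): dropping to 0 → total 160, payoff 0. No gain.
Firm 4 (pledges 40, payoff 64): dropping to 0 → total 140, payoff 0. No gain.
Firm 5 (pledges 60, payoff 44): dropping to 0 → total 120, payoff 0. No gain.

Yes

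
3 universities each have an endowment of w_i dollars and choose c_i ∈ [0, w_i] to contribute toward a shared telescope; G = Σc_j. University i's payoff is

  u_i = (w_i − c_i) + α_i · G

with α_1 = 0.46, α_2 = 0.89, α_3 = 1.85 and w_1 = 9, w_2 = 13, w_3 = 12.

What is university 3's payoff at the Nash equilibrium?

∂u_i/∂c_i = α_i − 1, so university i contributes w_i if α_i > 1, else 0.
α_i > 1 for i ∈ {3}; NE contributions (0, 0, 12), G = 12.
u_3 = (12 − 12) + 1.85·12 = 22.2.

22.2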